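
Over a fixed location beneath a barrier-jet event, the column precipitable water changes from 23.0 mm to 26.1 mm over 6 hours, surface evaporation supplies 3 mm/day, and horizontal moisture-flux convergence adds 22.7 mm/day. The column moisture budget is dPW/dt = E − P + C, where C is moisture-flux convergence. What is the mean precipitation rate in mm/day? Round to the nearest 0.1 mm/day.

P ≈ 13.3 mm/day

dPW/dt = (26.1 − 23.0) mm / (6/24 day) = +12.400 mm/day.
P = E + C − dPW/dt = 3 + (22.7) − (+12.400) = 13.3 mm/day.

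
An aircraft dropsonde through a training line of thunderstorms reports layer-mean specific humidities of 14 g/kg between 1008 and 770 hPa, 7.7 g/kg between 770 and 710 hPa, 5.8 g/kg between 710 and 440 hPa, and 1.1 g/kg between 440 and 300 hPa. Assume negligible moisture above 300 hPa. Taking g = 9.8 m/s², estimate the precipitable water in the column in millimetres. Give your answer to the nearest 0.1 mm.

PW ≈ 56.3 mm

Precipitable water is the column-integrated vapour mass per unit area: PW = (1/g) Σ q̄ Δp, with q in kg/kg and Δp in Pa (1 kg/m² of water = 1 mm).
Layer 1008–770 hPa: Δp = 238 hPa = 23800 Pa, q̄ = 0.014 kg/kg → 0.014 × 23800 / 9.8 = 34.00 mm
Layer 770–710 hPa: Δp = 60 hPa = 6000 Pa, q̄ = 0.0077 kg/kg → 0.0077 × 6000 / 9.8 = 4.71 mm
Layer 710–440 hPa: Δp = 270 hPa = 27000 Pa, q̄ = 0.0058 kg/kg → 0.0058 × 27000 / 9.8 = 15.98 mm
Layer 440–300 hPa: Δp = 140 hPa = 14000 Pa, q̄ = 0.0011 kg/kg → 0.0011 × 14000 / 9.8 = 1.57 mm
PW = 34.00 + 4.71 + 15.98 + 1.57 = 56.26 ≈ 56.3 mm.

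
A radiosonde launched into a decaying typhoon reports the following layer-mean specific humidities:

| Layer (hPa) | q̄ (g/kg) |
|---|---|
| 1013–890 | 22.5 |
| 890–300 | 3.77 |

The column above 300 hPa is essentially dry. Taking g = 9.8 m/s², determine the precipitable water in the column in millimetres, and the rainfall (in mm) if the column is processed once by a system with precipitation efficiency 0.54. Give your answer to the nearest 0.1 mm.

PW ≈ 50.9 mm; rainfall ≈ 27.5 mm

Precipitable water is the column-integrated vapour mass per unit area: PW = (1/g) Σ q̄ Δp, with q in kg/kg and Δp in Pa (1 kg/m² of water = 1 mm).
Layer 1013–890 hPa: Δp = 123 hPa = 12300 Pa, q̄ = 0.0225 kg/kg → 0.0225 × 12300 / 9.8 = 28.24 mm
Layer 890–300 hPa: Δp = 590 hPa = 59000 Pa, q̄ = 0.00377 kg/kg → 0.00377 × 59000 / 9.8 = 22.70 mm
PW = 28.24 + 22.70 = 50.94 ≈ 50.9 mm.
Rainfall = ε × PW = 0.54 × 50.9 = 27.5 mm.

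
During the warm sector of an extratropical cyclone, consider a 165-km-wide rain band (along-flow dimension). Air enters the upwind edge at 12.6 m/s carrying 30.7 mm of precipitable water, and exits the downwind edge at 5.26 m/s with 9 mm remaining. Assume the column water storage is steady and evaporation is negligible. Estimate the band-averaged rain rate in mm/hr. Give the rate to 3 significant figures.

Column moisture flux per unit crosswind length is F = V × PW.
Inflow: F_in = 12.6 × 30.7 = 386.82 mm·m/s
Outflow: F_out = 5.26 × 9 = 47.34 mm·m/s
Steady-state rate R = (F_in − F_out)/L = (386.82 − 47.34) / 165000 m = 2.057e-03 mm/s.
R = 2.057e-03 × 3600 = 7.41 mm/hr.

R ≈ 7.41 mm/hr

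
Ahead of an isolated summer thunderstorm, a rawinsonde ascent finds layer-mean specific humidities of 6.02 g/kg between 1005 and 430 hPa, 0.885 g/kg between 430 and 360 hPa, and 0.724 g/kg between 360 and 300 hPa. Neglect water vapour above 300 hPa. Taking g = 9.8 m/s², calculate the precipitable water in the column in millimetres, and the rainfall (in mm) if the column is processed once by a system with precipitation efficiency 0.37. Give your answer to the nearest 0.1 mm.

Precipitable water is the column-integrated vapour mass per unit area: PW = (1/g) Σ q̄ Δp, with q in kg/kg and Δp in Pa (1 kg/m² of water = 1 mm).
Layer 1005–430 hPa: Δp = 575 hPa = 57500 Pa, q̄ = 0.00602 kg/kg → 0.00602 × 57500 / 9.8 = 35.32 mm
Layer 430–360 hPa: Δp = 70 hPa = 7000 Pa, q̄ = 0.000885 kg/kg → 0.000885 × 7000 / 9.8 = 0.63 mm
Layer 360–300 hPa: Δp = 60 hPa = 6000 Pa, q̄ = 0.000724 kg/kg → 0.000724 × 6000 / 9.8 = 0.44 mm
PW = 35.32 + 0.63 + 0.44 = 36.39 ≈ 36.4 mm.
Rainfall = ε × PW = 0.37 × 36.4 = 13.5 mm.

PW ≈ 36.4 mm; rainfall ≈ 13.5 mm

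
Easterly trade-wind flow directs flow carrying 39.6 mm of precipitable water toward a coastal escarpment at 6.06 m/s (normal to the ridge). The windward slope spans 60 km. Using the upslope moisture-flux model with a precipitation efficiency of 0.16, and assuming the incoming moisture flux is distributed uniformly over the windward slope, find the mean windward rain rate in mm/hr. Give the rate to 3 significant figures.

Incoming column moisture flux per unit ridge length: F = V × PW = 6.06 × 39.6 = 239.976 mm·m/s.
Spread over the 60 km slope with efficiency ε = 0.16: R = ε·F/W = 0.16 × 239.976 / 60000 m = 6.399e-04 mm/s.
R = 6.399e-04 × 3600 = 2.30 mm/hr.

R ≈ 2.30 mm/hr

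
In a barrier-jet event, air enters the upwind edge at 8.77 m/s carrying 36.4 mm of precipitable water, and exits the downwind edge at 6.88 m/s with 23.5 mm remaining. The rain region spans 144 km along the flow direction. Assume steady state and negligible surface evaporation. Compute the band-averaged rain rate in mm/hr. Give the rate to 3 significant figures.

R ≈ 3.94 mm/hr

Column moisture flux per unit crosswind length is F = V × PW.
Inflow: F_in = 8.77 × 36.4 = 319.228 mm·m/s
Outflow: F_out = 6.88 × 23.5 = 161.68 mm·m/s
Steady-state rate R = (F_in − F_out)/L = (319.228 − 161.68) / 144000 m = 1.094e-03 mm/s.
R = 1.094e-03 × 3600 = 3.94 mm/hr.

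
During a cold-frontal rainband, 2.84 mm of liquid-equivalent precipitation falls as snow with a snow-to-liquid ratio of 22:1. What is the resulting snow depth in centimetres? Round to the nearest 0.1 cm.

snow depth ≈ 6.2 cm

Snow depth = liquid × ratio = 2.84 mm × 22 = 62.48 mm = 6.2 cm.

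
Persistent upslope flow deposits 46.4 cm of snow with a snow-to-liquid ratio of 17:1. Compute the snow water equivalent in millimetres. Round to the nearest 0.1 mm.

SWE ≈ 27.3 mm

SWE = snow depth / ratio = 46.4 cm / 17 = 2.729 cm = 27.3 mm.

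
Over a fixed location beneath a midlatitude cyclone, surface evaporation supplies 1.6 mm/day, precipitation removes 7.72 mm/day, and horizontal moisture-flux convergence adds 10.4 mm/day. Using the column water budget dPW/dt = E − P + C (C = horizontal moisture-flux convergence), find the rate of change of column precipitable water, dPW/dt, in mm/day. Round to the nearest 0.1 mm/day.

dPW/dt ≈ 4.3 mm/day

dPW/dt = E − P + C = 1.6 − 7.72 + (10.4) = 4.3 mm/day.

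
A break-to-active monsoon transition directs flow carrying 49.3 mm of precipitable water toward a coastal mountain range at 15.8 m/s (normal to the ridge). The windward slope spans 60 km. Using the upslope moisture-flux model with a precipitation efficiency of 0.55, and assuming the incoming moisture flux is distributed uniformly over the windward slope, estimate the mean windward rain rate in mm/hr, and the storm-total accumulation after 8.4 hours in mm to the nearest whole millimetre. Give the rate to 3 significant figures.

R ≈ 25.7 mm/hr; total ≈ 216 mm

Incoming column moisture flux per unit ridge length: F = V × PW = 15.8 × 49.3 = 778.94 mm·m/s.
Spread over the 60 km slope with efficiency ε = 0.55: R = ε·F/W = 0.55 × 778.94 / 60000 m = 7.140e-03 mm/s.
R = 7.140e-03 × 3600 = 25.7 mm/hr.
Over 8.4 h: total = 25.7 × 8.4 = 215.88 ≈ 216 mm.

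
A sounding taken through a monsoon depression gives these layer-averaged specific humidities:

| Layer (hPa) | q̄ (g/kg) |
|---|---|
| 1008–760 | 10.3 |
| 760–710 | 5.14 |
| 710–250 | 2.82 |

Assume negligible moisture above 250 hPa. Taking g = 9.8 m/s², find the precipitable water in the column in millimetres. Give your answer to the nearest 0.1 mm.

Precipitable water is the column-integrated vapour mass per unit area: PW = (1/g) Σ q̄ Δp, with q in kg/kg and Δp in Pa (1 kg/m² of water = 1 mm).
Layer 1008–760 hPa: Δp = 248 hPa = 24800 Pa, q̄ = 0.0103 kg/kg → 0.0103 × 24800 / 9.8 = 26.07 mm
Layer 760–710 hPa: Δp = 50 hPa = 5000 Pa, q̄ = 0.00514 kg/kg → 0.00514 × 5000 / 9.8 = 2.62 mm
Layer 710–250 hPa: Δp = 460 hPa = 46000 Pa, q̄ = 0.00282 kg/kg → 0.00282 × 46000 / 9.8 = 13.24 mm
PW = 26.07 + 2.62 + 13.24 = 41.93 ≈ 41.9 mm.

PW ≈ 41.9 mm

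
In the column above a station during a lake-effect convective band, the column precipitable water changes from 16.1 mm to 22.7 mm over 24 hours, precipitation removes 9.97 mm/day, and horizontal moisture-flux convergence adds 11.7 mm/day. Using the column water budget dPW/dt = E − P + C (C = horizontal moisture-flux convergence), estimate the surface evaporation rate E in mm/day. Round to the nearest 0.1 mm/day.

E ≈ 4.9 mm/day

dPW/dt = (22.7 − 16.1) mm / (24/24 day) = +6.600 mm/day.
E = dPW/dt + P − C = (+6.600) + 9.97 − (11.7) = 4.9 mm/day.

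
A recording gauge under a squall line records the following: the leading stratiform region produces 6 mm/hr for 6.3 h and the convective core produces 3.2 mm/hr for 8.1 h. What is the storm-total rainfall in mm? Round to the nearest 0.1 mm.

total ≈ 63.7 mm

Total = Σ Rᵢ Δtᵢ = 6 × 6.3 + 3.2 × 8.1
      = 37.8 + 25.92 = 63.7 mm.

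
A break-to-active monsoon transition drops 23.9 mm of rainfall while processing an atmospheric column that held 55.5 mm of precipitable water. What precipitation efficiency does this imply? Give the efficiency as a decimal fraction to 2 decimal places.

ε = rainfall / PW = 23.9 / 55.5 = 0.43.

ε ≈ 0.43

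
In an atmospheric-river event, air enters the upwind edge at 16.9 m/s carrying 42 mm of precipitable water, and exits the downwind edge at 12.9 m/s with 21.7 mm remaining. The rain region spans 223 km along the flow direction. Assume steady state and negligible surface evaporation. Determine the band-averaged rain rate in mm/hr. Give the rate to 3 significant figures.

Column moisture flux per unit crosswind length is F = V × PW.
Inflow: F_in = 16.9 × 42 = 709.8 mm·m/s
Outflow: F_out = 12.9 × 21.7 = 279.93 mm·m/s
Steady-state rate R = (F_in − F_out)/L = (709.8 − 279.93) / 223000 m = 1.928e-03 mm/s.
R = 1.928e-03 × 3600 = 6.94 mm/hr.

R ≈ 6.94 mm/hr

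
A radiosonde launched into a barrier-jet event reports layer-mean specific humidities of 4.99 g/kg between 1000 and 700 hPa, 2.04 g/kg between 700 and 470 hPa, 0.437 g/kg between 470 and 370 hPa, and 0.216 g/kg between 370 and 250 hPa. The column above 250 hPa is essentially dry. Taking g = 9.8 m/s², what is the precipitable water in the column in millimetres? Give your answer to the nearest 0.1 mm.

Precipitable water is the column-integrated vapour mass per unit area: PW = (1/g) Σ q̄ Δp, with q in kg/kg and Δp in Pa (1 kg/m² of water = 1 mm).
Layer 1000–700 hPa: Δp = 300 hPa = 30000 Pa, q̄ = 0.00499 kg/kg → 0.00499 × 30000 / 9.8 = 15.28 mm
Layer 700–470 hPa: Δp = 230 hPa = 23000 Pa, q̄ = 0.00204 kg/kg → 0.00204 × 23000 / 9.8 = 4.79 mm
Layer 470–370 hPa: Δp = 100 hPa = 10000 Pa, q̄ = 0.000437 kg/kg → 0.000437 × 10000 / 9.8 = 0.45 mm
Layer 370–250 hPa: Δp = 120 hPa = 12000 Pa, q̄ = 0.000216 kg/kg → 0.000216 × 12000 / 9.8 = 0.26 mm
PW = 15.28 + 4.79 + 0.45 + 0.26 = 20.78 ≈ 20.8 mm.

PW ≈ 20.8 mm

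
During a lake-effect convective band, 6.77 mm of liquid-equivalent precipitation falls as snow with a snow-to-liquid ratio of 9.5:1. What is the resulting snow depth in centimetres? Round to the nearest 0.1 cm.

snow depth ≈ 6.4 cm

Snow depth = liquid × ratio = 6.77 mm × 9.5 = 64.315 mm = 6.4 cm.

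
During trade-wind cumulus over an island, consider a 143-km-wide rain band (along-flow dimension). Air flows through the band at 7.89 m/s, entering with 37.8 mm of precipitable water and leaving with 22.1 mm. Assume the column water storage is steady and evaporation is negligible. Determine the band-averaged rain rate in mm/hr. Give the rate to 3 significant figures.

R ≈ 3.12 mm/hr

Column moisture flux per unit crosswind length is F = V × PW.
Inflow: F_in = 7.89 × 37.8 = 298.242 mm·m/s
Outflow: F_out = 7.89 × 22.1 = 174.369 mm·m/s
Steady-state rate R = (F_in − F_out)/L = (298.242 − 174.369) / 143000 m = 8.662e-04 mm/s.
R = 8.662e-04 × 3600 = 3.12 mm/hr.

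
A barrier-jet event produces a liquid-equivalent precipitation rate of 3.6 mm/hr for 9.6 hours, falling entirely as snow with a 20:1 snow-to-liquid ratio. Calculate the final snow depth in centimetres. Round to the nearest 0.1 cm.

snow depth ≈ 69.1 cm

Liquid-equivalent depth = 3.6 × 9.6 = 34.56 mm.
Snow depth = 34.56 mm × 20 = 691.2 mm = 69.1 cm.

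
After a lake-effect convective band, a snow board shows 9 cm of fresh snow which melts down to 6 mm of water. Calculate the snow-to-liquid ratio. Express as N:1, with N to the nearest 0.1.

Ratio = snow depth / SWE = 90 mm / 6 mm = 15.0, i.e. 15.0:1.

ratio ≈ 15.0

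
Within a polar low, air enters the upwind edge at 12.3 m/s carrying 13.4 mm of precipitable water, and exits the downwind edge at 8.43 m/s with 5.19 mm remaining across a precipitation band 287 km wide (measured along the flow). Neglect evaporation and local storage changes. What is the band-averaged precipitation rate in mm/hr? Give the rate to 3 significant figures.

Column moisture flux per unit crosswind length is F = V × PW.
Inflow: F_in = 12.3 × 13.4 = 164.82 mm·m/s
Outflow: F_out = 8.43 × 5.19 = 43.7517 mm·m/s
Steady-state rate R = (F_in − F_out)/L = (164.82 − 43.7517) / 287000 m = 4.218e-04 mm/s.
R = 4.218e-04 × 3600 = 1.52 mm/hr.

R ≈ 1.52 mm/hr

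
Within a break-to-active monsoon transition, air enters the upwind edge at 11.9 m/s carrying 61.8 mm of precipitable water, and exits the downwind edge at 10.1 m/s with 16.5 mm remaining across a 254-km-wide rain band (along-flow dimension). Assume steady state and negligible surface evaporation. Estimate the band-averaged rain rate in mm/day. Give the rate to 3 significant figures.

R ≈ 193 mm/day

Column moisture flux per unit crosswind length is F = V × PW.
Inflow: F_in = 11.9 × 61.8 = 735.42 mm·m/s
Outflow: F_out = 10.1 × 16.5 = 166.65 mm·m/s
Steady-state rate R = (F_in − F_out)/L = (735.42 − 166.65) / 254000 m = 2.239e-03 mm/s.
R = 2.239e-03 × 3600 × 24 = 193 mm/day.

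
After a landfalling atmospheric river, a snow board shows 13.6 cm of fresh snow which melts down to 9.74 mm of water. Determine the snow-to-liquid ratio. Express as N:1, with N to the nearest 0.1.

ratio ≈ 14.0

Ratio = snow depth / SWE = 136 mm / 9.74 mm = 14.0, i.e. 14.0:1.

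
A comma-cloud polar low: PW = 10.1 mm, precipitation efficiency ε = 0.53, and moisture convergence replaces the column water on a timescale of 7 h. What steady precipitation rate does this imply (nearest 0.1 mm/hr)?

Each overturning extracts ε × PW = 0.53 × 10.1 = 5.353 mm.
Rate = ε·PW / τ = 5.353 / 7 h = 0.8 mm/hr.

R ≈ 0.8 mm/hr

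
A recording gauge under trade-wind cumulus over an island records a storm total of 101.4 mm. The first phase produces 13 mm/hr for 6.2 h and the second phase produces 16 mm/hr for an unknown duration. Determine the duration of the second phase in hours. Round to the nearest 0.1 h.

duration ≈ 1.3 h

Known phases: 13 × 6.2 = 80.6 mm.
Remaining depth = 101.4 − 80.6 = 20.8 mm.
Duration = 20.8 / 16 = 1.3 h.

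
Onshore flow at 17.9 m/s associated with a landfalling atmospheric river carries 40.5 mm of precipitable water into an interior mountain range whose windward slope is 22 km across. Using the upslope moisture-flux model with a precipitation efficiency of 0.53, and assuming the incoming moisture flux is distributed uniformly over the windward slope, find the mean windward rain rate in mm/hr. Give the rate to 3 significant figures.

Incoming column moisture flux per unit ridge length: F = V × PW = 17.9 × 40.5 = 724.95 mm·m/s.
Spread over the 22 km slope with efficiency ε = 0.53: R = ε·F/W = 0.53 × 724.95 / 22000 m = 1.746e-02 mm/s.
R = 1.746e-02 × 3600 = 62.9 mm/hr.

R ≈ 62.9 mm/hr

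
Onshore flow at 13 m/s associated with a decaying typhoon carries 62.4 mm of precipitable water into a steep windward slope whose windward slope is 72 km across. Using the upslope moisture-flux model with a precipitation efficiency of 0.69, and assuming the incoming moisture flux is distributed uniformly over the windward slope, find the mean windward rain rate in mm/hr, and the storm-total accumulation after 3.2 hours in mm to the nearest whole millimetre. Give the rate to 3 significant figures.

Incoming column moisture flux per unit ridge length: F = V × PW = 13 × 62.4 = 811.2 mm·m/s.
Spread over the 72 km slope with efficiency ε = 0.69: R = ε·F/W = 0.69 × 811.2 / 72000 m = 7.774e-03 mm/s.
R = 7.774e-03 × 3600 = 28.0 mm/hr.
Over 3.2 h: total = 28.0 × 3.2 = 89.6 ≈ 90 mm.

R ≈ 28.0 mm/hr; total ≈ 90 mm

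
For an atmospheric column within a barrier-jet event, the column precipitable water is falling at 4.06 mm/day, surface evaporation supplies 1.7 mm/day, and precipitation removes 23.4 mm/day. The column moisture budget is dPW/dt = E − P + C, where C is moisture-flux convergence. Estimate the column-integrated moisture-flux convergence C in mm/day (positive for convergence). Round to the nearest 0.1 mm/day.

dPW/dt = -4.06 mm/day.
C = dPW/dt − E + P = (-4.06) − 1.7 + 23.4 = 17.6 mm/day.

C ≈ 17.6 mm/day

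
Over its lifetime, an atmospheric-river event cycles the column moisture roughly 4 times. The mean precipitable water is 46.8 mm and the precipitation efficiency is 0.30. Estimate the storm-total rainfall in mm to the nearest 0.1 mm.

rainfall ≈ 56.2 mm

Each cycle deposits ε × PW = 0.30 × 46.8 = 14.04 mm.
Over 4 cycles: 4 × 14.04 = 56.2 mm.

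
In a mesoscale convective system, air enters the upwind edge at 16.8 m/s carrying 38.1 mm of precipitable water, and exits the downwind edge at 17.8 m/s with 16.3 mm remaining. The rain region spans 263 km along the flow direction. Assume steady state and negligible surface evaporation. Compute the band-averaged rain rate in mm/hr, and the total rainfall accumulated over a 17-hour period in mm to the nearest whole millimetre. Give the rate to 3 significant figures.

R ≈ 4.79 mm/hr; total ≈ 81 mm

Column moisture flux per unit crosswind length is F = V × PW.
Inflow: F_in = 16.8 × 38.1 = 640.08 mm·m/s
Outflow: F_out = 17.8 × 16.3 = 290.14 mm·m/s
Steady-state rate R = (F_in − F_out)/L = (640.08 − 290.14) / 263000 m = 1.331e-03 mm/s.
R = 1.331e-03 × 3600 = 4.79 mm/hr.
Over 17 h: total = 4.79 × 17 = 81.43 ≈ 81 mm.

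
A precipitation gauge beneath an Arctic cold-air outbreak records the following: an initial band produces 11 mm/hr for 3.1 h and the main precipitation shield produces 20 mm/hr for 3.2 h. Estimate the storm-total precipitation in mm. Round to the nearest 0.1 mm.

total ≈ 98.1 mm

Total = Σ Rᵢ Δtᵢ = 11 × 3.1 + 20 × 3.2
      = 34.1 + 64 = 98.1 mm.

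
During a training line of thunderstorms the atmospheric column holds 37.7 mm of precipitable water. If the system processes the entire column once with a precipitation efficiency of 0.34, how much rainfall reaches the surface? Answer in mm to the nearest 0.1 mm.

rainfall ≈ 12.8 mm

Rainfall = ε × PW = 0.34 × 37.7 = 12.8 mm.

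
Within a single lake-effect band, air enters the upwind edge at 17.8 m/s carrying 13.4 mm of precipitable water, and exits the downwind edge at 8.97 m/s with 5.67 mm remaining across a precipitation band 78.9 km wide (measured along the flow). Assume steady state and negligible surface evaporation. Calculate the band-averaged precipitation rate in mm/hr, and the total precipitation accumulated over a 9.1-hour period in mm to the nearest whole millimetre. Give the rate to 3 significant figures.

R ≈ 8.56 mm/hr; total ≈ 78 mm

Column moisture flux per unit crosswind length is F = V × PW.
Inflow: F_in = 17.8 × 13.4 = 238.52 mm·m/s
Outflow: F_out = 8.97 × 5.67 = 50.8599 mm·m/s
Steady-state rate R = (F_in − F_out)/L = (238.52 − 50.8599) / 78900 m = 2.378e-03 mm/s.
R = 2.378e-03 × 3600 = 8.56 mm/hr.
Over 9.1 h: total = 8.56 × 9.1 = 77.896 ≈ 78 mm.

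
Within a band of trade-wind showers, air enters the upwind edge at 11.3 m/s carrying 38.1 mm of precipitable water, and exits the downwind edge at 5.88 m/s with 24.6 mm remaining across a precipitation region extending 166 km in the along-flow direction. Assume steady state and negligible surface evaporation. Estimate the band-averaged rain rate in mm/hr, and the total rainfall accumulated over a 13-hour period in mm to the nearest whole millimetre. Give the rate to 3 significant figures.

Column moisture flux per unit crosswind length is F = V × PW.
Inflow: F_in = 11.3 × 38.1 = 430.53 mm·m/s
Outflow: F_out = 5.88 × 24.6 = 144.648 mm·m/s
Steady-state rate R = (F_in − F_out)/L = (430.53 − 144.648) / 166000 m = 1.722e-03 mm/s.
R = 1.722e-03 × 3600 = 6.20 mm/hr.
Over 13 h: total = 6.20 × 13 = 80.6 ≈ 81 mm.

R ≈ 6.20 mm/hr; total ≈ 81 mm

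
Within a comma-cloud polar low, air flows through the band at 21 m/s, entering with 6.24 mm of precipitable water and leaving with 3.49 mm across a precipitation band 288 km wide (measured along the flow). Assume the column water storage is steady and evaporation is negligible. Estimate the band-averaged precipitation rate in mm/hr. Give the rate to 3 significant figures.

R ≈ 0.722 mm/hr

Column moisture flux per unit crosswind length is F = V × PW.
Inflow: F_in = 21 × 6.24 = 131.04 mm·m/s
Outflow: F_out = 21 × 3.49 = 73.29 mm·m/s
Steady-state rate R = (F_in − F_out)/L = (131.04 − 73.29) / 288000 m = 2.005e-04 mm/s.
R = 2.005e-04 × 3600 = 0.722 mm/hr.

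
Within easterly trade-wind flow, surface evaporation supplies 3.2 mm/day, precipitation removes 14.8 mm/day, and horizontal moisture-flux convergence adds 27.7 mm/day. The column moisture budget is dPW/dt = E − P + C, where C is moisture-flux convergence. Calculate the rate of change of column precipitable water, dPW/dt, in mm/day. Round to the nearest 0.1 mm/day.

dPW/dt ≈ 16.1 mm/day

dPW/dt = E − P + C = 3.2 − 14.8 + (27.7) = 16.1 mm/day.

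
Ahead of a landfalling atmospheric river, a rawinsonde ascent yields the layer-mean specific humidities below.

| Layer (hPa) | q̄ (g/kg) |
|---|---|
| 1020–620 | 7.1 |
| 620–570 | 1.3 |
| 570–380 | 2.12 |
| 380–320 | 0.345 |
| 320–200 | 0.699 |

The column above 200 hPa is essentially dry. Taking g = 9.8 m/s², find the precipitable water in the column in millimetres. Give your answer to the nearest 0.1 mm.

Precipitable water is the column-integrated vapour mass per unit area: PW = (1/g) Σ q̄ Δp, with q in kg/kg and Δp in Pa (1 kg/m² of water = 1 mm).
Layer 1020–620 hPa: Δp = 400 hPa = 40000 Pa, q̄ = 0.0071 kg/kg → 0.0071 × 40000 / 9.8 = 28.98 mm
Layer 620–570 hPa: Δp = 50 hPa = 5000 Pa, q̄ = 0.0013 kg/kg → 0.0013 × 5000 / 9.8 = 0.66 mm
Layer 570–380 hPa: Δp = 190 hPa = 19000 Pa, q̄ = 0.00212 kg/kg → 0.00212 × 19000 / 9.8 = 4.11 mm
Layer 380–320 hPa: Δp = 60 hPa = 6000 Pa, q̄ = 0.000345 kg/kg → 0.000345 × 6000 / 9.8 = 0.21 mm
Layer 320–200 hPa: Δp = 120 hPa = 12000 Pa, q̄ = 0.000699 kg/kg → 0.000699 × 12000 / 9.8 = 0.86 mm
PW = 28.98 + 0.66 + 4.11 + 0.21 + 0.86 = 34.82 ≈ 34.8 mm.

PW ≈ 34.8 mm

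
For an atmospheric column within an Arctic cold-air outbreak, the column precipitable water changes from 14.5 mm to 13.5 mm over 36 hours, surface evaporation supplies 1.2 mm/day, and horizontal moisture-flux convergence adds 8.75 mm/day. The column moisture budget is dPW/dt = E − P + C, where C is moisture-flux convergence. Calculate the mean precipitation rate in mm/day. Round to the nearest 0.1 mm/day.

P ≈ 10.6 mm/day

dPW/dt = (13.5 − 14.5) mm / (36/24 day) = -0.667 mm/day.
P = E + C − dPW/dt = 1.2 + (8.75) − (-0.667) = 10.6 mm/day.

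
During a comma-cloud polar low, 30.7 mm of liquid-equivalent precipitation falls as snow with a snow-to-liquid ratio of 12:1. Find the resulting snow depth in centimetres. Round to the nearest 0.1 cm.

Snow depth = liquid × ratio = 30.7 mm × 12 = 368.4 mm = 36.8 cm.

snow depth ≈ 36.8 cm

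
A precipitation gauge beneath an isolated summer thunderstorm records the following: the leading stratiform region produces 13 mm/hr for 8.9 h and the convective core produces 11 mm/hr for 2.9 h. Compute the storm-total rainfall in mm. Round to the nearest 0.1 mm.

Total = Σ Rᵢ Δtᵢ = 13 × 8.9 + 11 × 2.9
      = 115.7 + 31.9 = 147.6 mm.

total ≈ 147.6 mm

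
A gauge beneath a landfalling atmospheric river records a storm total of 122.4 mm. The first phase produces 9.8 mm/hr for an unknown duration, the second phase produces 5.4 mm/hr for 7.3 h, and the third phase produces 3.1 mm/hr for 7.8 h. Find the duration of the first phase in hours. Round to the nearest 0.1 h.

Known phases: 5.4 × 7.3 + 3.1 × 7.8 = 39.42 + 24.18 = 63.6 mm.
Remaining depth = 122.4 − 63.6 = 58.8 mm.
Duration = 58.8 / 9.8 = 6.0 h.

duration ≈ 6.0 h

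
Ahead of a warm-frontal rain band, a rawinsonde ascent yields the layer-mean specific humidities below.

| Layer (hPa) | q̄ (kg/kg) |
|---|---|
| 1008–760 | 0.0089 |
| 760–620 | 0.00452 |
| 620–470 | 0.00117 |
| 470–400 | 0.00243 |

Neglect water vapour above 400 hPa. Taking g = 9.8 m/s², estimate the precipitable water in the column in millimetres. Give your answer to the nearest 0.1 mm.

Precipitable water is the column-integrated vapour mass per unit area: PW = (1/g) Σ q̄ Δp, with q in kg/kg and Δp in Pa (1 kg/m² of water = 1 mm).
Layer 1008–760 hPa: Δp = 248 hPa = 24800 Pa, q̄ = 0.0089 kg/kg → 0.0089 × 24800 / 9.8 = 22.52 mm
Layer 760–620 hPa: Δp = 140 hPa = 14000 Pa, q̄ = 0.00452 kg/kg → 0.00452 × 14000 / 9.8 = 6.46 mm
Layer 620–470 hPa: Δp = 150 hPa = 15000 Pa, q̄ = 0.00117 kg/kg → 0.00117 × 15000 / 9.8 = 1.79 mm
Layer 470–400 hPa: Δp = 70 hPa = 7000 Pa, q̄ = 0.00243 kg/kg → 0.00243 × 7000 / 9.8 = 1.74 mm
PW = 22.52 + 6.46 + 1.79 + 1.74 = 32.51 ≈ 32.5 mm.

PW ≈ 32.5 mm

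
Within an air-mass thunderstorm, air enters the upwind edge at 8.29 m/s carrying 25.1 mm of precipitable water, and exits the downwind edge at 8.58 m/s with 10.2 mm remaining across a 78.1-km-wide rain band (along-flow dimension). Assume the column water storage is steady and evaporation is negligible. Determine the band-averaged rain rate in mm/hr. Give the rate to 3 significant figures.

Column moisture flux per unit crosswind length is F = V × PW.
Inflow: F_in = 8.29 × 25.1 = 208.079 mm·m/s
Outflow: F_out = 8.58 × 10.2 = 87.516 mm·m/s
Steady-state rate R = (F_in − F_out)/L = (208.079 − 87.516) / 78100 m = 1.544e-03 mm/s.
R = 1.544e-03 × 3600 = 5.56 mm/hr.

R ≈ 5.56 mm/hr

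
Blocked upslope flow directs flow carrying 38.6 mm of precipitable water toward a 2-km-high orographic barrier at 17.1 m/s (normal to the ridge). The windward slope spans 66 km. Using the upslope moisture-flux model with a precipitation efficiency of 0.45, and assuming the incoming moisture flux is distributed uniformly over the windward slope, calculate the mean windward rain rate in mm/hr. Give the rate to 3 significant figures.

Incoming column moisture flux per unit ridge length: F = V × PW = 17.1 × 38.6 = 660.06 mm·m/s.
Spread over the 66 km slope with efficiency ε = 0.45: R = ε·F/W = 0.45 × 660.06 / 66000 m = 4.500e-03 mm/s.
R = 4.500e-03 × 3600 = 16.2 mm/hr.

R ≈ 16.2 mm/hr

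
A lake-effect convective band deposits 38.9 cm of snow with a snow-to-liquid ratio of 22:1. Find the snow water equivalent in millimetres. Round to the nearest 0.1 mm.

SWE ≈ 17.7 mm

SWE = snow depth / ratio = 38.9 cm / 22 = 1.768 cm = 17.7 mm.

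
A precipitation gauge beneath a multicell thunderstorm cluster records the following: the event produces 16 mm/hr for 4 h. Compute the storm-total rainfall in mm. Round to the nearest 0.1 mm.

Total = Σ Rᵢ Δtᵢ = 16 × 4
      = 64 = 64.0 mm.

total ≈ 64.0 mm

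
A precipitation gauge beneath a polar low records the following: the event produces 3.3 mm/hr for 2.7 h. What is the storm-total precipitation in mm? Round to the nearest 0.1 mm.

total ≈ 8.9 mm

Total = Σ Rᵢ Δtᵢ = 3.3 × 2.7
      = 8.91 = 8.9 mm.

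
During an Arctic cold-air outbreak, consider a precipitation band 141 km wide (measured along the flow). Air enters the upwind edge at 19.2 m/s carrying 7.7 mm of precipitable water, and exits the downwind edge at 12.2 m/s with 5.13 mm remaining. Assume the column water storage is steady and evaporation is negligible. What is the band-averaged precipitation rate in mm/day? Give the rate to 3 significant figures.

R ≈ 52.2 mm/day

Column moisture flux per unit crosswind length is F = V × PW.
Inflow: F_in = 19.2 × 7.7 = 147.84 mm·m/s
Outflow: F_out = 12.2 × 5.13 = 62.586 mm·m/s
Steady-state rate R = (F_in − F_out)/L = (147.84 − 62.586) / 141000 m = 6.046e-04 mm/s.
R = 6.046e-04 × 3600 × 24 = 52.2 mm/day.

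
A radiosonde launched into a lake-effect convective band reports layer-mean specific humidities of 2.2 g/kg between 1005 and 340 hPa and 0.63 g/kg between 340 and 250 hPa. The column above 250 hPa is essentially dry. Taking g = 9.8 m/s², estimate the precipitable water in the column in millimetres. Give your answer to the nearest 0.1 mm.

Precipitable water is the column-integrated vapour mass per unit area: PW = (1/g) Σ q̄ Δp, with q in kg/kg and Δp in Pa (1 kg/m² of water = 1 mm).
Layer 1005–340 hPa: Δp = 665 hPa = 66500 Pa, q̄ = 0.0022 kg/kg → 0.0022 × 66500 / 9.8 = 14.93 mm
Layer 340–250 hPa: Δp = 90 hPa = 9000 Pa, q̄ = 0.00063 kg/kg → 0.00063 × 9000 / 9.8 = 0.58 mm
PW = 14.93 + 0.58 = 15.51 ≈ 15.5 mm.

PW ≈ 15.5 mm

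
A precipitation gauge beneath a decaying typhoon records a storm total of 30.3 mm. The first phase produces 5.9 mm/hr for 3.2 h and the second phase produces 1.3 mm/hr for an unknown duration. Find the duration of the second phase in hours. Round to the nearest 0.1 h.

Known phases: 5.9 × 3.2 = 18.88 mm.
Remaining depth = 30.3 − 18.88 = 11.42 mm.
Duration = 11.42 / 1.3 = 8.8 h.

duration ≈ 8.8 h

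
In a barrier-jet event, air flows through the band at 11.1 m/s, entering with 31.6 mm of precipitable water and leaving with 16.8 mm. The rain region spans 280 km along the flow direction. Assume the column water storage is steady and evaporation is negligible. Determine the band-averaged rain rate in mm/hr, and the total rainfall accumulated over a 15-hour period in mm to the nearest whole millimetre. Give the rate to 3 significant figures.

R ≈ 2.11 mm/hr; total ≈ 32 mm

Column moisture flux per unit crosswind length is F = V × PW.
Inflow: F_in = 11.1 × 31.6 = 350.76 mm·m/s
Outflow: F_out = 11.1 × 16.8 = 186.48 mm·m/s
Steady-state rate R = (F_in − F_out)/L = (350.76 − 186.48) / 280000 m = 5.867e-04 mm/s.
R = 5.867e-04 × 3600 = 2.11 mm/hr.
Over 15 h: total = 2.11 × 15 = 31.65 ≈ 32 mm.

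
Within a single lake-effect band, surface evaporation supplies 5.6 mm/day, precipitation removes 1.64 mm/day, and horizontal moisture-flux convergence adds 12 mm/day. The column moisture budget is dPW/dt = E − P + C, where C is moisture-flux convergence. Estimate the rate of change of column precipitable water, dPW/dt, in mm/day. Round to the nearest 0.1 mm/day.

dPW/dt ≈ 16.0 mm/day

dPW/dt = E − P + C = 5.6 − 1.64 + (12) = 16.0 mm/day.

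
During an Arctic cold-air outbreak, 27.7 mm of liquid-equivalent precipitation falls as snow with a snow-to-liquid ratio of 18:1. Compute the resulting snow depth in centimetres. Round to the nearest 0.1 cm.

Snow depth = liquid × ratio = 27.7 mm × 18 = 498.6 mm = 49.9 cm.

snow depth ≈ 49.9 cm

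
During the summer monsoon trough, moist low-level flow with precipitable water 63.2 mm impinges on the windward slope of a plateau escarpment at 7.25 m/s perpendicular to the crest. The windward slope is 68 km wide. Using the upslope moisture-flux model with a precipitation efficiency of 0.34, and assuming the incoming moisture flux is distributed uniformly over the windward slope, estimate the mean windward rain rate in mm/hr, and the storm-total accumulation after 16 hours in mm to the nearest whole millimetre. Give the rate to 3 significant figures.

Incoming column moisture flux per unit ridge length: F = V × PW = 7.25 × 63.2 = 458.2 mm·m/s.
Spread over the 68 km slope with efficiency ε = 0.34: R = ε·F/W = 0.34 × 458.2 / 68000 m = 2.291e-03 mm/s.
R = 2.291e-03 × 3600 = 8.25 mm/hr.
Over 16 h: total = 8.25 × 16 = 132 mm.

R ≈ 8.25 mm/hr; total ≈ 132 mm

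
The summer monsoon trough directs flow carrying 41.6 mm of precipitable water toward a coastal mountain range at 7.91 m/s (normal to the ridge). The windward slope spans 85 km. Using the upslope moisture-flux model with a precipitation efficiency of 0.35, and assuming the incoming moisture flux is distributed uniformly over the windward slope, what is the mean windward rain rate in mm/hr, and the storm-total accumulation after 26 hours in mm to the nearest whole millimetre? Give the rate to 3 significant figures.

R ≈ 4.88 mm/hr; total ≈ 127 mm

Incoming column moisture flux per unit ridge length: F = V × PW = 7.91 × 41.6 = 329.056 mm·m/s.
Spread over the 85 km slope with efficiency ε = 0.35: R = ε·F/W = 0.35 × 329.056 / 85000 m = 1.355e-03 mm/s.
R = 1.355e-03 × 3600 = 4.88 mm/hr.
Over 26 h: total = 4.88 × 26 = 126.88 ≈ 127 mm.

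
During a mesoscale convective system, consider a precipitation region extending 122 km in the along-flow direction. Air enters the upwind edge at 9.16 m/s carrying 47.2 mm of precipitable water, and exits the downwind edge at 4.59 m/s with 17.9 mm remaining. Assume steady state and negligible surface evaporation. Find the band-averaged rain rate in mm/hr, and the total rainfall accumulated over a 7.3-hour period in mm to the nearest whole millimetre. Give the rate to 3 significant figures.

Column moisture flux per unit crosswind length is F = V × PW.
Inflow: F_in = 9.16 × 47.2 = 432.352 mm·m/s
Outflow: F_out = 4.59 × 17.9 = 82.161 mm·m/s
Steady-state rate R = (F_in − F_out)/L = (432.352 − 82.161) / 122000 m = 2.870e-03 mm/s.
R = 2.870e-03 × 3600 = 10.3 mm/hr.
Over 7.3 h: total = 10.3 × 7.3 = 75.19 ≈ 75 mm.

R ≈ 10.3 mm/hr; total ≈ 75 mm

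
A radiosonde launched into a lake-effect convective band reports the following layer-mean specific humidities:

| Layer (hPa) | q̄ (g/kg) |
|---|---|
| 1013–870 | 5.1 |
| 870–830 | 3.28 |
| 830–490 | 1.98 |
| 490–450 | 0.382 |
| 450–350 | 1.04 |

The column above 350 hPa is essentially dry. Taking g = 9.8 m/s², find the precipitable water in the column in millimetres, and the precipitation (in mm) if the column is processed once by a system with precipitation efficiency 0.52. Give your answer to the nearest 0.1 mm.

Precipitable water is the column-integrated vapour mass per unit area: PW = (1/g) Σ q̄ Δp, with q in kg/kg and Δp in Pa (1 kg/m² of water = 1 mm).
Layer 1013–870 hPa: Δp = 143 hPa = 14300 Pa, q̄ = 0.0051 kg/kg → 0.0051 × 14300 / 9.8 = 7.44 mm
Layer 870–830 hPa: Δp = 40 hPa = 4000 Pa, q̄ = 0.00328 kg/kg → 0.00328 × 4000 / 9.8 = 1.34 mm
Layer 830–490 hPa: Δp = 340 hPa = 34000 Pa, q̄ = 0.00198 kg/kg → 0.00198 × 34000 / 9.8 = 6.87 mm
Layer 490–450 hPa: Δp = 40 hPa = 4000 Pa, q̄ = 0.000382 kg/kg → 0.000382 × 4000 / 9.8 = 0.16 mm
Layer 450–350 hPa: Δp = 100 hPa = 10000 Pa, q̄ = 0.00104 kg/kg → 0.00104 × 10000 / 9.8 = 1.06 mm
PW = 7.44 + 1.34 + 6.87 + 0.16 + 1.06 = 16.87 ≈ 16.9 mm.
Precipitation = ε × PW = 0.52 × 16.9 = 8.8 mm.

PW ≈ 16.9 mm; precipitation ≈ 8.8 mm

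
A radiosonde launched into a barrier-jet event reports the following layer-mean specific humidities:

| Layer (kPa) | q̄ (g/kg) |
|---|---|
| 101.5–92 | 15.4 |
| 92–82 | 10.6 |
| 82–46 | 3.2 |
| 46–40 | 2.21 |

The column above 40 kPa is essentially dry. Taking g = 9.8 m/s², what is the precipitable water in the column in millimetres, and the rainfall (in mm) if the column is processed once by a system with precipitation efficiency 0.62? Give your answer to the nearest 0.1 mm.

Precipitable water is the column-integrated vapour mass per unit area: PW = (1/g) Σ q̄ Δp, with q in kg/kg and Δp in Pa (1 kg/m² of water = 1 mm).
Layer 101.5–92 kPa: Δp = 95 hPa = 9500 Pa, q̄ = 0.0154 kg/kg → 0.0154 × 9500 / 9.8 = 14.93 mm
Layer 92–82 kPa: Δp = 100 hPa = 10000 Pa, q̄ = 0.0106 kg/kg → 0.0106 × 10000 / 9.8 = 10.82 mm
Layer 82–46 kPa: Δp = 360 hPa = 36000 Pa, q̄ = 0.0032 kg/kg → 0.0032 × 36000 / 9.8 = 11.76 mm
Layer 46–40 kPa: Δp = 60 hPa = 6000 Pa, q̄ = 0.00221 kg/kg → 0.00221 × 6000 / 9.8 = 1.35 mm
PW = 14.93 + 10.82 + 11.76 + 1.35 = 38.86 ≈ 38.9 mm.
Rainfall = ε × PW = 0.62 × 38.9 = 24.1 mm.

PW ≈ 38.9 mm; rainfall ≈ 24.1 mm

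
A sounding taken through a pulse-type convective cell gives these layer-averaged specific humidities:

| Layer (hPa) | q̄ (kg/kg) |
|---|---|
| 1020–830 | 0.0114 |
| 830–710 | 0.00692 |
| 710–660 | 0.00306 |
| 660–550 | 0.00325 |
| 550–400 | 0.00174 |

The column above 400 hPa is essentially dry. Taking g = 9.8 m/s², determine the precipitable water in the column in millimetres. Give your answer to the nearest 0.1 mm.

PW ≈ 38.4 mm

Precipitable water is the column-integrated vapour mass per unit area: PW = (1/g) Σ q̄ Δp, with q in kg/kg and Δp in Pa (1 kg/m² of water = 1 mm).
Layer 1020–830 hPa: Δp = 190 hPa = 19000 Pa, q̄ = 0.0114 kg/kg → 0.0114 × 19000 / 9.8 = 22.10 mm
Layer 830–710 hPa: Δp = 120 hPa = 12000 Pa, q̄ = 0.00692 kg/kg → 0.00692 × 12000 / 9.8 = 8.47 mm
Layer 710–660 hPa: Δp = 50 hPa = 5000 Pa, q̄ = 0.00306 kg/kg → 0.00306 × 5000 / 9.8 = 1.56 mm
Layer 660–550 hPa: Δp = 110 hPa = 11000 Pa, q̄ = 0.00325 kg/kg → 0.00325 × 11000 / 9.8 = 3.65 mm
Layer 550–400 hPa: Δp = 150 hPa = 15000 Pa, q̄ = 0.00174 kg/kg → 0.00174 × 15000 / 9.8 = 2.66 mm
PW = 22.10 + 8.47 + 1.56 + 3.65 + 2.66 = 38.44 ≈ 38.4 mm.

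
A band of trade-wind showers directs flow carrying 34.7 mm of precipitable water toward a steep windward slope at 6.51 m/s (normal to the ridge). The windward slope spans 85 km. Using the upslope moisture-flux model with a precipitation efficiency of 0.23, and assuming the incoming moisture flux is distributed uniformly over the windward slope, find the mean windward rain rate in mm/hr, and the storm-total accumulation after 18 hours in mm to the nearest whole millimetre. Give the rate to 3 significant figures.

Incoming column moisture flux per unit ridge length: F = V × PW = 6.51 × 34.7 = 225.897 mm·m/s.
Spread over the 85 km slope with efficiency ε = 0.23: R = ε·F/W = 0.23 × 225.897 / 85000 m = 6.113e-04 mm/s.
R = 6.113e-04 × 3600 = 2.20 mm/hr.
Over 18 h: total = 2.20 × 18 = 39.6 ≈ 40 mm.

R ≈ 2.20 mm/hr; total ≈ 40 mm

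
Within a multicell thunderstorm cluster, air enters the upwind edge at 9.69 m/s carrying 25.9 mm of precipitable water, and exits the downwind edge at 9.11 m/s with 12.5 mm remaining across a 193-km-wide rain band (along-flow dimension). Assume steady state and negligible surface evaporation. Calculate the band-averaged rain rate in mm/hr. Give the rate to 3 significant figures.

Column moisture flux per unit crosswind length is F = V × PW.
Inflow: F_in = 9.69 × 25.9 = 250.971 mm·m/s
Outflow: F_out = 9.11 × 12.5 = 113.875 mm·m/s
Steady-state rate R = (F_in − F_out)/L = (250.971 − 113.875) / 193000 m = 7.103e-04 mm/s.
R = 7.103e-04 × 3600 = 2.56 mm/hr.

R ≈ 2.56 mm/hr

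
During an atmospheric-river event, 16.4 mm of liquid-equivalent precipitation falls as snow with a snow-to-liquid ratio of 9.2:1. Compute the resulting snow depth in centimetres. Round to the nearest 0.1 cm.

Snow depth = liquid × ratio = 16.4 mm × 9.2 = 150.88 mm = 15.1 cm.

snow depth ≈ 15.1 cm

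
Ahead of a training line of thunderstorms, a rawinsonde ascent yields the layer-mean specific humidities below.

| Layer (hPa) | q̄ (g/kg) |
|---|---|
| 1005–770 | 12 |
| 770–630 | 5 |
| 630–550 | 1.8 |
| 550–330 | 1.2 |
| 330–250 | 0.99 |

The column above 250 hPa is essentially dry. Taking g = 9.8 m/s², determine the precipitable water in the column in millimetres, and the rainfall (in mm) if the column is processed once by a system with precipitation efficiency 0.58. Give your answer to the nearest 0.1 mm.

Precipitable water is the column-integrated vapour mass per unit area: PW = (1/g) Σ q̄ Δp, with q in kg/kg and Δp in Pa (1 kg/m² of water = 1 mm).
Layer 1005–770 hPa: Δp = 235 hPa = 23500 Pa, q̄ = 0.012 kg/kg → 0.012 × 23500 / 9.8 = 28.78 mm
Layer 770–630 hPa: Δp = 140 hPa = 14000 Pa, q̄ = 0.005 kg/kg → 0.005 × 14000 / 9.8 = 7.14 mm
Layer 630–550 hPa: Δp = 80 hPa = 8000 Pa, q̄ = 0.0018 kg/kg → 0.0018 × 8000 / 9.8 = 1.47 mm
Layer 550–330 hPa: Δp = 220 hPa = 22000 Pa, q̄ = 0.0012 kg/kg → 0.0012 × 22000 / 9.8 = 2.69 mm
Layer 330–250 hPa: Δp = 80 hPa = 8000 Pa, q̄ = 0.00099 kg/kg → 0.00099 × 8000 / 9.8 = 0.81 mm
PW = 28.78 + 7.14 + 1.47 + 2.69 + 0.81 = 40.89 ≈ 40.9 mm.
Rainfall = ε × PW = 0.58 × 40.9 = 23.7 mm.

PW ≈ 40.9 mm; rainfall ≈ 23.7 mm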